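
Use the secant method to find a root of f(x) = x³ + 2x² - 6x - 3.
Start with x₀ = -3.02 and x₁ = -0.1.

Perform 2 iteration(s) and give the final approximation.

f(x) = x³ + 2x² - 6x - 3
x₀ = -3.02, x₁ = -0.1

Secant formula: x_{n+1} = x_n - f(x_n)(x_n - x_{n-1})/(f(x_n) - f(x_{n-1}))

Iteration 1:
  f(-3.020000) = 5.817192
  f(-0.100000) = -2.381000
  x_2 = -0.100000 - (-2.381000)×(-0.100000 - (-3.020000))/(-2.381000 - 5.817192)
       = -0.948055
Iteration 2:
  f(-0.100000) = -2.381000
  f(-0.948055) = 3.633829
  x_3 = -0.948055 - 3.633829×(-0.948055 - (-0.100000))/(3.633829 - (-2.381000))
       = -0.435707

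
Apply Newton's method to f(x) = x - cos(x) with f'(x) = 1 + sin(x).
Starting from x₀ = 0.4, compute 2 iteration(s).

f(x) = x - cos(x)
f'(x) = 1 + sin(x)
x₀ = 0.4

Newton-Raphson formula: x_{n+1} = x_n - f(x_n)/f'(x_n)

Iteration 1:
  f(0.400000) = -0.521061
  f'(0.400000) = 1.389418
  x_1 = 0.400000 - (-0.521061)/1.389418 = 0.775021
Iteration 2:
  f(0.775021) = 0.060615
  f'(0.775021) = 1.699731
  x_2 = 0.775021 - 0.060615/1.699731 = 0.739360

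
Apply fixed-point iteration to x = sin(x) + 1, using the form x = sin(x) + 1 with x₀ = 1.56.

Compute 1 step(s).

Equation: x = sin(x) + 1
Fixed-point form: x = sin(x) + 1
x₀ = 1.56

x_1 = g(1.560000) = 1.999942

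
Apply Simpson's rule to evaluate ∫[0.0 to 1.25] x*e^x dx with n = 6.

f(x) = x*e^x
a = 0.0, b = 1.25, n = 6
h = (b - a)/n = 0.208333

Simpson's rule: (h/3)[f(x₀) + 4f(x₁) + 2f(x₂) + ... + f(xₙ)]

x_0 = 0.0000, f(x_0) = 0.000000, coefficient = 1
x_1 = 0.2083, f(x_1) = 0.256588, coefficient = 4
x_2 = 0.4167, f(x_2) = 0.632040, coefficient = 2
x_3 = 0.6250, f(x_3) = 1.167654, coefficient = 4
x_4 = 0.8333, f(x_4) = 1.917480, coefficient = 2
x_5 = 1.0417, f(x_5) = 2.952017, coefficient = 4
x_6 = 1.2500, f(x_6) = 4.362929, coefficient = 1

I ≈ (0.208333/3) × 26.967005 = 1.872709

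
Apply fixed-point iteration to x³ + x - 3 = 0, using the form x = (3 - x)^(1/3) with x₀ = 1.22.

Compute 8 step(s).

Equation: x³ + x - 3 = 0
Fixed-point form: x = (3 - x)^(1/3)
x₀ = 1.22

x_1 = g(1.220000) = 1.211918
x_2 = g(1.211918) = 1.213750
x_3 = g(1.213750) = 1.213335
x_4 = g(1.213335) = 1.213429
x_5 = g(1.213429) = 1.213408
x_6 = g(1.213408) = 1.213413
x_7 = g(1.213413) = 1.213411
x_8 = g(1.213411) = 1.213412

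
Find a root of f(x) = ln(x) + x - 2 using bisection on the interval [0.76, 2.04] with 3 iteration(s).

f(x) = ln(x) + x - 2
Initial interval: [0.76, 2.04]

Iteration 1:
  c_1 = (0.760000 + 2.040000)/2 = 1.400000
  f(c_1) = f(1.400000) = -0.263528
  f(a) × f(c) ≥ 0, new interval: [1.400000, 2.040000]
Iteration 2:
  c_2 = (1.400000 + 2.040000)/2 = 1.720000
  f(c_2) = f(1.720000) = 0.262324
  f(a) × f(c) < 0, new interval: [1.400000, 1.720000]
Iteration 3:
  c_3 = (1.400000 + 1.720000)/2 = 1.560000
  f(c_3) = f(1.560000) = 0.004686
  f(a) × f(c) < 0, new interval: [1.400000, 1.560000]

After 3 iteration(s), the approximation is c_3 = 1.560000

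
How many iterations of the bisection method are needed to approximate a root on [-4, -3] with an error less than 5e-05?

We need (b-a)/2^n ≤ 5e-05
(-3 - (-4))/2^n ≤ 5e-05
1/2^n ≤ 5e-05
2^n ≥ 20000
n ≥ log₂(20000) = 14.29
n ≥ 15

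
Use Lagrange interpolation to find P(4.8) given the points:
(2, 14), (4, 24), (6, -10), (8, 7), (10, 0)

Lagrange interpolation formula:
P(x) = Σ yᵢ × Lᵢ(x)
where Lᵢ(x) = Π_{j≠i} (x - xⱼ)/(xᵢ - xⱼ)

L_0(4.8) = (4.8 - 4)/(2 - 4) × (4.8 - 6)/(2 - 6) × (4.8 - 8)/(2 - 8) × (4.8 - 10)/(2 - 10) = -0.041600
L_1(4.8) = (4.8 - 2)/(4 - 2) × (4.8 - 6)/(4 - 6) × (4.8 - 8)/(4 - 8) × (4.8 - 10)/(4 - 10) = 0.582400
L_2(4.8) = (4.8 - 2)/(6 - 2) × (4.8 - 4)/(6 - 4) × (4.8 - 8)/(6 - 8) × (4.8 - 10)/(6 - 10) = 0.582400
L_3(4.8) = (4.8 - 2)/(8 - 2) × (4.8 - 4)/(8 - 4) × (4.8 - 6)/(8 - 6) × (4.8 - 10)/(8 - 10) = -0.145600
L_4(4.8) = (4.8 - 2)/(10 - 2) × (4.8 - 4)/(10 - 4) × (4.8 - 6)/(10 - 6) × (4.8 - 8)/(10 - 8) = 0.022400

P(4.8) = 14×L_0(4.8) + 24×L_1(4.8) + (-10)×L_2(4.8) + 7×L_3(4.8) + 0×L_4(4.8)
P(4.8) = 6.552000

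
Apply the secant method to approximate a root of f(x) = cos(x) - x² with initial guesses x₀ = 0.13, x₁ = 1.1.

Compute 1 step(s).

f(x) = cos(x) - x²
x₀ = 0.13, x₁ = 1.1

Secant formula: x_{n+1} = x_n - f(x_n)(x_n - x_{n-1})/(f(x_n) - f(x_{n-1}))

Iteration 1:
  f(0.130000) = 0.974662
  f(1.100000) = -0.756404
  x_2 = 1.100000 - (-0.756404)×(1.100000 - 0.130000)/(-0.756404 - 0.974662)
       = 0.676150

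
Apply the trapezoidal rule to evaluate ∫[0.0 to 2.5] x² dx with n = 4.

f(x) = x²
a = 0.0, b = 2.5, n = 4
h = (b - a)/n = 0.625000

Trapezoidal rule: (h/2)[f(x₀) + 2f(x₁) + 2f(x₂) + ... + f(xₙ)]

x_0 = 0.0000, f(x_0) = 0.000000, coefficient = 1
x_1 = 0.6250, f(x_1) = 0.390625, coefficient = 2
x_2 = 1.2500, f(x_2) = 1.562500, coefficient = 2
x_3 = 1.8750, f(x_3) = 3.515625, coefficient = 2
x_4 = 2.5000, f(x_4) = 6.250000, coefficient = 1

I ≈ (0.625000/2) × 17.187500 = 5.371094
Exact value: 5.208333
Error: 0.162760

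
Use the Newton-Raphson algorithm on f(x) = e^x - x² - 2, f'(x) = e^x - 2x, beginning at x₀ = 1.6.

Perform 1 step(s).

f(x) = e^x - x² - 2
f'(x) = e^x - 2x
x₀ = 1.6

Newton-Raphson formula: x_{n+1} = x_n - f(x_n)/f'(x_n)

Iteration 1:
  f(1.600000) = 0.393032
  f'(1.600000) = 1.753032
  x_1 = 1.600000 - 0.393032/1.753032 = 1.375799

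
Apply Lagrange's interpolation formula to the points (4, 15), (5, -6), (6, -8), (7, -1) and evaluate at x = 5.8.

Lagrange interpolation formula:
P(x) = Σ yᵢ × Lᵢ(x)
where Lᵢ(x) = Π_{j≠i} (x - xⱼ)/(xᵢ - xⱼ)

L_0(5.8) = (5.8 - 5)/(4 - 5) × (5.8 - 6)/(4 - 6) × (5.8 - 7)/(4 - 7) = -0.032000
L_1(5.8) = (5.8 - 4)/(5 - 4) × (5.8 - 6)/(5 - 6) × (5.8 - 7)/(5 - 7) = 0.216000
L_2(5.8) = (5.8 - 4)/(6 - 4) × (5.8 - 5)/(6 - 5) × (5.8 - 7)/(6 - 7) = 0.864000
L_3(5.8) = (5.8 - 4)/(7 - 4) × (5.8 - 5)/(7 - 5) × (5.8 - 6)/(7 - 6) = -0.048000

P(5.8) = 15×L_0(5.8) + (-6)×L_1(5.8) + (-8)×L_2(5.8) + (-1)×L_3(5.8)
P(5.8) = -8.640000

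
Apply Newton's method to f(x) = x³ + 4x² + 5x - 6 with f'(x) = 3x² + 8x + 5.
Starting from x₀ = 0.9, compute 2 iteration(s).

f(x) = x³ + 4x² + 5x - 6
f'(x) = 3x² + 8x + 5
x₀ = 0.9

Newton-Raphson formula: x_{n+1} = x_n - f(x_n)/f'(x_n)

Iteration 1:
  f(0.900000) = 2.469000
  f'(0.900000) = 14.630000
  x_1 = 0.900000 - 2.469000/14.630000 = 0.731237
Iteration 2:
  f(0.731237) = 0.186015
  f'(0.731237) = 12.454021
  x_2 = 0.731237 - 0.186015/12.454021 = 0.716301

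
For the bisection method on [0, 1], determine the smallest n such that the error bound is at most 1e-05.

We need (b-a)/2^n ≤ 1e-05
(1 - 0)/2^n ≤ 1e-05
1/2^n ≤ 1e-05
2^n ≥ 100000
n ≥ log₂(100000) = 16.61
n ≥ 17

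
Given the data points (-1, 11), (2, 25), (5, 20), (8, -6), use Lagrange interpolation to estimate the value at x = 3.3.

Lagrange interpolation formula:
P(x) = Σ yᵢ × Lᵢ(x)
where Lᵢ(x) = Π_{j≠i} (x - xⱼ)/(xᵢ - xⱼ)

L_0(3.3) = (3.3 - 2)/(-1 - 2) × (3.3 - 5)/(-1 - 5) × (3.3 - 8)/(-1 - 8) = -0.064117
L_1(3.3) = (3.3 - (-1))/(2 - (-1)) × (3.3 - 5)/(2 - 5) × (3.3 - 8)/(2 - 8) = 0.636241
L_2(3.3) = (3.3 - (-1))/(5 - (-1)) × (3.3 - 2)/(5 - 2) × (3.3 - 8)/(5 - 8) = 0.486537
L_3(3.3) = (3.3 - (-1))/(8 - (-1)) × (3.3 - 2)/(8 - 2) × (3.3 - 5)/(8 - 5) = -0.058660

P(3.3) = 11×L_0(3.3) + 25×L_1(3.3) + 20×L_2(3.3) + (-6)×L_3(3.3)
P(3.3) = 25.283432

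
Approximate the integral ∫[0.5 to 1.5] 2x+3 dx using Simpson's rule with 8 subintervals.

f(x) = 2x+3
a = 0.5, b = 1.5, n = 8
h = (b - a)/n = 0.125000

Simpson's rule: (h/3)[f(x₀) + 4f(x₁) + 2f(x₂) + ... + f(xₙ)]

x_0 = 0.5000, f(x_0) = 4.000000, coefficient = 1
x_1 = 0.6250, f(x_1) = 4.250000, coefficient = 4
x_2 = 0.7500, f(x_2) = 4.500000, coefficient = 2
x_3 = 0.8750, f(x_3) = 4.750000, coefficient = 4
x_4 = 1.0000, f(x_4) = 5.000000, coefficient = 2
x_5 = 1.1250, f(x_5) = 5.250000, coefficient = 4
x_6 = 1.2500, f(x_6) = 5.500000, coefficient = 2
x_7 = 1.3750, f(x_7) = 5.750000, coefficient = 4
x_8 = 1.5000, f(x_8) = 6.000000, coefficient = 1

I ≈ (0.125000/3) × 120.000000 = 5.000000
Exact value: 5.000000
Error: 0.000000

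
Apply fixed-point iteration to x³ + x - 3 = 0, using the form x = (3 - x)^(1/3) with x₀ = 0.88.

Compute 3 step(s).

Equation: x³ + x - 3 = 0
Fixed-point form: x = (3 - x)^(1/3)
x₀ = 0.88

x_1 = g(0.880000) = 1.284632
x_2 = g(1.284632) = 1.197069
x_3 = g(1.197069) = 1.217100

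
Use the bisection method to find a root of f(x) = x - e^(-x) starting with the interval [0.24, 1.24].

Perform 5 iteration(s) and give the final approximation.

f(x) = x - e^(-x)
Initial interval: [0.24, 1.24]

Iteration 1:
  c_1 = (0.240000 + 1.240000)/2 = 0.740000
  f(c_1) = f(0.740000) = 0.262886
  f(a) × f(c) < 0, new interval: [0.240000, 0.740000]
Iteration 2:
  c_2 = (0.240000 + 0.740000)/2 = 0.490000
  f(c_2) = f(0.490000) = -0.122626
  f(a) × f(c) ≥ 0, new interval: [0.490000, 0.740000]
Iteration 3:
  c_3 = (0.490000 + 0.740000)/2 = 0.615000
  f(c_3) = f(0.615000) = 0.074359
  f(a) × f(c) < 0, new interval: [0.490000, 0.615000]
Iteration 4:
  c_4 = (0.490000 + 0.615000)/2 = 0.552500
  f(c_4) = f(0.552500) = -0.023009
  f(a) × f(c) ≥ 0, new interval: [0.552500, 0.615000]
Iteration 5:
  c_5 = (0.552500 + 0.615000)/2 = 0.583750
  f(c_5) = f(0.583750) = 0.025947
  f(a) × f(c) < 0, new interval: [0.552500, 0.583750]

After 5 iteration(s), the approximation is c_5 = 0.583750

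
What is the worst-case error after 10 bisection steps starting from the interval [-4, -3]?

Bisection error bound: |error| ≤ (b-a)/2^n
|error| ≤ (-3 - (-4))/2^10 = 1/2^10
|error| ≤ 0.0009765625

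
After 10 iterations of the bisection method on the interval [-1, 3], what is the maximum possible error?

Bisection error bound: |error| ≤ (b-a)/2^n
|error| ≤ (3 - (-1))/2^10 = 4/2^10
|error| ≤ 0.0039062500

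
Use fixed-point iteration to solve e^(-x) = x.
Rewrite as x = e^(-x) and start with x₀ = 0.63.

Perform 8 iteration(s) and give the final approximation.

Equation: e^(-x) = x
Fixed-point form: x = e^(-x)
x₀ = 0.63

x_1 = g(0.630000) = 0.532592
x_2 = g(0.532592) = 0.587081
x_3 = g(0.587081) = 0.555948
x_4 = g(0.555948) = 0.573529
x_5 = g(0.573529) = 0.563533
x_6 = g(0.563533) = 0.569194
x_7 = g(0.569194) = 0.565981
x_8 = g(0.565981) = 0.567803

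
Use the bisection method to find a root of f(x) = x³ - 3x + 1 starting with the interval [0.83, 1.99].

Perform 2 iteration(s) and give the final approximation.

f(x) = x³ - 3x + 1
Initial interval: [0.83, 1.99]

Iteration 1:
  c_1 = (0.830000 + 1.990000)/2 = 1.410000
  f(c_1) = f(1.410000) = -0.426779
  f(a) × f(c) ≥ 0, new interval: [1.410000, 1.990000]
Iteration 2:
  c_2 = (1.410000 + 1.990000)/2 = 1.700000
  f(c_2) = f(1.700000) = 0.813000
  f(a) × f(c) < 0, new interval: [1.410000, 1.700000]

After 2 iteration(s), the approximation is c_2 = 1.700000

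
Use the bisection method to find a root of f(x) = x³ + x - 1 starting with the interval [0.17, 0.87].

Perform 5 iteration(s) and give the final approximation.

f(x) = x³ + x - 1
Initial interval: [0.17, 0.87]

Iteration 1:
  c_1 = (0.170000 + 0.870000)/2 = 0.520000
  f(c_1) = f(0.520000) = -0.339392
  f(a) × f(c) ≥ 0, new interval: [0.520000, 0.870000]
Iteration 2:
  c_2 = (0.520000 + 0.870000)/2 = 0.695000
  f(c_2) = f(0.695000) = 0.030702
  f(a) × f(c) < 0, new interval: [0.520000, 0.695000]
Iteration 3:
  c_3 = (0.520000 + 0.695000)/2 = 0.607500
  f(c_3) = f(0.607500) = -0.168298
  f(a) × f(c) ≥ 0, new interval: [0.607500, 0.695000]
Iteration 4:
  c_4 = (0.607500 + 0.695000)/2 = 0.651250
  f(c_4) = f(0.651250) = -0.072538
  f(a) × f(c) ≥ 0, new interval: [0.651250, 0.695000]
Iteration 5:
  c_5 = (0.651250 + 0.695000)/2 = 0.673125
  f(c_5) = f(0.673125) = -0.021884
  f(a) × f(c) ≥ 0, new interval: [0.673125, 0.695000]

After 5 iteration(s), the approximation is c_5 = 0.673125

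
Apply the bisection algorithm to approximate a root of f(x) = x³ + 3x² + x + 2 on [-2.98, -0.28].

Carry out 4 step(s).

f(x) = x³ + 3x² + x + 2
Initial interval: [-2.98, -0.28]

Iteration 1:
  c_1 = (-2.980000 + (-0.280000))/2 = -1.630000
  f(c_1) = f(-1.630000) = 4.009953
  f(a) × f(c) < 0, new interval: [-2.980000, -1.630000]
Iteration 2:
  c_2 = (-2.980000 + (-1.630000))/2 = -2.305000
  f(c_2) = f(-2.305000) = 3.387552
  f(a) × f(c) < 0, new interval: [-2.980000, -2.305000]
Iteration 3:
  c_3 = (-2.980000 + (-2.305000))/2 = -2.642500
  f(c_3) = f(-2.642500) = 1.853853
  f(a) × f(c) < 0, new interval: [-2.980000, -2.642500]
Iteration 4:
  c_4 = (-2.980000 + (-2.642500))/2 = -2.811250
  f(c_4) = f(-2.811250) = 0.680465
  f(a) × f(c) < 0, new interval: [-2.980000, -2.811250]

After 4 iteration(s), the approximation is c_4 = -2.811250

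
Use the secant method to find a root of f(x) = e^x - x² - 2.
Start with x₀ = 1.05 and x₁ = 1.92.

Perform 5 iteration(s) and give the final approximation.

f(x) = e^x - x² - 2
x₀ = 1.05, x₁ = 1.92

Secant formula: x_{n+1} = x_n - f(x_n)(x_n - x_{n-1})/(f(x_n) - f(x_{n-1}))

Iteration 1:
  f(1.050000) = -0.244849
  f(1.920000) = 1.134558
  x_2 = 1.920000 - 1.134558×(1.920000 - 1.050000)/(1.134558 - (-0.244849))
       = 1.204428
Iteration 2:
  f(1.920000) = 1.134558
  f(1.204428) = -0.115796
  x_3 = 1.204428 - (-0.115796)×(1.204428 - 1.920000)/(-0.115796 - 1.134558)
       = 1.270697
Iteration 3:
  f(1.204428) = -0.115796
  f(1.270697) = -0.051335
  x_4 = 1.270697 - (-0.051335)×(1.270697 - 1.204428)/(-0.051335 - (-0.115796))
       = 1.323473
Iteration 4:
  f(1.270697) = -0.051335
  f(1.323473) = 0.004864
  x_5 = 1.323473 - 0.004864×(1.323473 - 1.270697)/(0.004864 - (-0.051335))
       = 1.318905
Iteration 5:
  f(1.323473) = 0.004864
  f(1.318905) = -0.000186
  x_6 = 1.318905 - (-0.000186)×(1.318905 - 1.323473)/(-0.000186 - 0.004864)
       = 1.319073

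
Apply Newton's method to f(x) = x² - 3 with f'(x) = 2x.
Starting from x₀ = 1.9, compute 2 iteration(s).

f(x) = x² - 3
f'(x) = 2x
x₀ = 1.9

Newton-Raphson formula: x_{n+1} = x_n - f(x_n)/f'(x_n)

Iteration 1:
  f(1.900000) = 0.610000
  f'(1.900000) = 3.800000
  x_1 = 1.900000 - 0.610000/3.800000 = 1.739474
Iteration 2:
  f(1.739474) = 0.025769
  f'(1.739474) = 3.478947
  x_2 = 1.739474 - 0.025769/3.478947 = 1.732067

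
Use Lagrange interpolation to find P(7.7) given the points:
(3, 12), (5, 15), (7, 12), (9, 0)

Lagrange interpolation formula:
P(x) = Σ yᵢ × Lᵢ(x)
where Lᵢ(x) = Π_{j≠i} (x - xⱼ)/(xᵢ - xⱼ)

L_0(7.7) = (7.7 - 5)/(3 - 5) × (7.7 - 7)/(3 - 7) × (7.7 - 9)/(3 - 9) = 0.051188
L_1(7.7) = (7.7 - 3)/(5 - 3) × (7.7 - 7)/(5 - 7) × (7.7 - 9)/(5 - 9) = -0.267313
L_2(7.7) = (7.7 - 3)/(7 - 3) × (7.7 - 5)/(7 - 5) × (7.7 - 9)/(7 - 9) = 1.031062
L_3(7.7) = (7.7 - 3)/(9 - 3) × (7.7 - 5)/(9 - 5) × (7.7 - 7)/(9 - 7) = 0.185063

P(7.7) = 12×L_0(7.7) + 15×L_1(7.7) + 12×L_2(7.7) + 0×L_3(7.7)
P(7.7) = 8.977313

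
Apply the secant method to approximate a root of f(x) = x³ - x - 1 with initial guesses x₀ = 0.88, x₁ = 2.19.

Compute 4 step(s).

f(x) = x³ - x - 1
x₀ = 0.88, x₁ = 2.19

Secant formula: x_{n+1} = x_n - f(x_n)(x_n - x_{n-1})/(f(x_n) - f(x_{n-1}))

Iteration 1:
  f(0.880000) = -1.198528
  f(2.190000) = 7.313459
  x_2 = 2.190000 - 7.313459×(2.190000 - 0.880000)/(7.313459 - (-1.198528))
       = 1.064454
Iteration 2:
  f(2.190000) = 7.313459
  f(1.064454) = -0.858361
  x_3 = 1.064454 - (-0.858361)×(1.064454 - 2.190000)/(-0.858361 - 7.313459)
       = 1.182681
Iteration 3:
  f(1.064454) = -0.858361
  f(1.182681) = -0.528426
  x_4 = 1.182681 - (-0.528426)×(1.182681 - 1.064454)/(-0.528426 - (-0.858361))
       = 1.372033
Iteration 4:
  f(1.182681) = -0.528426
  f(1.372033) = 0.210783
  x_5 = 1.372033 - 0.210783×(1.372033 - 1.182681)/(0.210783 - (-0.528426))
       = 1.318040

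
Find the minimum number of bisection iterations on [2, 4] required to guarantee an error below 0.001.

We need (b-a)/2^n ≤ 0.001
(4 - 2)/2^n ≤ 0.001
2/2^n ≤ 0.001
2^n ≥ 2000
n ≥ log₂(2000) = 10.97
n ≥ 11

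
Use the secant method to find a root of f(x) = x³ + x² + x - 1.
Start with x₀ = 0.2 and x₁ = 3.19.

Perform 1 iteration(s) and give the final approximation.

f(x) = x³ + x² + x - 1
x₀ = 0.2, x₁ = 3.19

Secant formula: x_{n+1} = x_n - f(x_n)(x_n - x_{n-1})/(f(x_n) - f(x_{n-1}))

Iteration 1:
  f(0.200000) = -0.752000
  f(3.190000) = 44.827859
  x_2 = 3.190000 - 44.827859×(3.190000 - 0.200000)/(44.827859 - (-0.752000))
       = 0.249331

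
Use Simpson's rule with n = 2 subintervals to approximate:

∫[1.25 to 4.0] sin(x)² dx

f(x) = sin(x)²
a = 1.25, b = 4.0, n = 2
h = (b - a)/n = 1.375000

Simpson's rule: (h/3)[f(x₀) + 4f(x₁) + 2f(x₂) + ... + f(xₙ)]

x_0 = 1.2500, f(x_0) = 0.900572, coefficient = 1
x_1 = 2.6250, f(x_1) = 0.243957, coefficient = 4
x_2 = 4.0000, f(x_2) = 0.572750, coefficient = 1

I ≈ (1.375000/3) × 2.449151 = 1.122527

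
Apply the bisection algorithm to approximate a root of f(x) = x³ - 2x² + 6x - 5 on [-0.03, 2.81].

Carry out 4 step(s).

f(x) = x³ - 2x² + 6x - 5
Initial interval: [-0.03, 2.81]

Iteration 1:
  c_1 = (-0.030000 + 2.810000)/2 = 1.390000
  f(c_1) = f(1.390000) = 2.161419
  f(a) × f(c) < 0, new interval: [-0.030000, 1.390000]
Iteration 2:
  c_2 = (-0.030000 + 1.390000)/2 = 0.680000
  f(c_2) = f(0.680000) = -1.530368
  f(a) × f(c) ≥ 0, new interval: [0.680000, 1.390000]
Iteration 3:
  c_3 = (0.680000 + 1.390000)/2 = 1.035000
  f(c_3) = f(1.035000) = 0.176268
  f(a) × f(c) < 0, new interval: [0.680000, 1.035000]
Iteration 4:
  c_4 = (0.680000 + 1.035000)/2 = 0.857500
  f(c_4) = f(0.857500) = -0.695087
  f(a) × f(c) ≥ 0, new interval: [0.857500, 1.035000]

After 4 iteration(s), the approximation is c_4 = 0.857500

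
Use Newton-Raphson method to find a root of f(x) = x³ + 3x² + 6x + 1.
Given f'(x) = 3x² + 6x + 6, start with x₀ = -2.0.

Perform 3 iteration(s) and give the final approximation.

f(x) = x³ + 3x² + 6x + 1
f'(x) = 3x² + 6x + 6
x₀ = -2.0

Newton-Raphson formula: x_{n+1} = x_n - f(x_n)/f'(x_n)

Iteration 1:
  f(-2.000000) = -7.000000
  f'(-2.000000) = 6.000000
  x_1 = -2.000000 - (-7.000000)/6.000000 = -0.833333
Iteration 2:
  f(-0.833333) = -2.495370
  f'(-0.833333) = 3.083333
  x_2 = -0.833333 - (-2.495370)/3.083333 = -0.024024
Iteration 3:
  f(-0.024024) = 0.857573
  f'(-0.024024) = 5.857587
  x_3 = -0.024024 - 0.857573/5.857587 = -0.170428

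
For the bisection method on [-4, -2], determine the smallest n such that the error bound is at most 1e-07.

We need (b-a)/2^n ≤ 1e-07
(-2 - (-4))/2^n ≤ 1e-07
2/2^n ≤ 1e-07
2^n ≥ 20000000
n ≥ log₂(20000000) = 24.25
n ≥ 25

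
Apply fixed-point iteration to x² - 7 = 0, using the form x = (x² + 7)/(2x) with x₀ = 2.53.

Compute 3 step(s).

Equation: x² - 7 = 0
Fixed-point form: x = (x² + 7)/(2x)
x₀ = 2.53

x_1 = g(2.530000) = 2.648399
x_2 = g(2.648399) = 2.645753
x_3 = g(2.645753) = 2.645751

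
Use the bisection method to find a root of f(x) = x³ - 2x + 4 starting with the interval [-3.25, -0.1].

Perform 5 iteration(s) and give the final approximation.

f(x) = x³ - 2x + 4
Initial interval: [-3.25, -0.1]

Iteration 1:
  c_1 = (-3.250000 + (-0.100000))/2 = -1.675000
  f(c_1) = f(-1.675000) = 2.650578
  f(a) × f(c) < 0, new interval: [-3.250000, -1.675000]
Iteration 2:
  c_2 = (-3.250000 + (-1.675000))/2 = -2.462500
  f(c_2) = f(-2.462500) = -6.007369
  f(a) × f(c) ≥ 0, new interval: [-2.462500, -1.675000]
Iteration 3:
  c_3 = (-2.462500 + (-1.675000))/2 = -2.068750
  f(c_3) = f(-2.068750) = -0.716184
  f(a) × f(c) ≥ 0, new interval: [-2.068750, -1.675000]
Iteration 4:
  c_4 = (-2.068750 + (-1.675000))/2 = -1.871875
  f(c_4) = f(-1.871875) = 1.184857
  f(a) × f(c) < 0, new interval: [-2.068750, -1.871875]
Iteration 5:
  c_5 = (-2.068750 + (-1.871875))/2 = -1.970313
  f(c_5) = f(-1.970313) = 0.291613
  f(a) × f(c) < 0, new interval: [-2.068750, -1.970313]

After 5 iteration(s), the approximation is c_5 = -1.970313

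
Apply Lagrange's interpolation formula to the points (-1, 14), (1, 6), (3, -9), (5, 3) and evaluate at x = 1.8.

Lagrange interpolation formula:
P(x) = Σ yᵢ × Lᵢ(x)
where Lᵢ(x) = Π_{j≠i} (x - xⱼ)/(xᵢ - xⱼ)

L_0(1.8) = (1.8 - 1)/(-1 - 1) × (1.8 - 3)/(-1 - 3) × (1.8 - 5)/(-1 - 5) = -0.064000
L_1(1.8) = (1.8 - (-1))/(1 - (-1)) × (1.8 - 3)/(1 - 3) × (1.8 - 5)/(1 - 5) = 0.672000
L_2(1.8) = (1.8 - (-1))/(3 - (-1)) × (1.8 - 1)/(3 - 1) × (1.8 - 5)/(3 - 5) = 0.448000
L_3(1.8) = (1.8 - (-1))/(5 - (-1)) × (1.8 - 1)/(5 - 1) × (1.8 - 3)/(5 - 3) = -0.056000

P(1.8) = 14×L_0(1.8) + 6×L_1(1.8) + (-9)×L_2(1.8) + 3×L_3(1.8)
P(1.8) = -1.064000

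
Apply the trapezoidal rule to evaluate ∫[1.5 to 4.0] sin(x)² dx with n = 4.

f(x) = sin(x)²
a = 1.5, b = 4.0, n = 4
h = (b - a)/n = 0.625000

Trapezoidal rule: (h/2)[f(x₀) + 2f(x₁) + 2f(x₂) + ... + f(xₙ)]

x_0 = 1.5000, f(x_0) = 0.994996, coefficient = 1
x_1 = 2.1250, f(x_1) = 0.723044, coefficient = 2
x_2 = 2.7500, f(x_2) = 0.145665, coefficient = 2
x_3 = 3.3750, f(x_3) = 0.053497, coefficient = 2
x_4 = 4.0000, f(x_4) = 0.572750, coefficient = 1

I ≈ (0.625000/2) × 3.412158 = 1.066299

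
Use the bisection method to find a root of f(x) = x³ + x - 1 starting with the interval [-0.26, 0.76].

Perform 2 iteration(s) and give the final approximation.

f(x) = x³ + x - 1
Initial interval: [-0.26, 0.76]

Iteration 1:
  c_1 = (-0.260000 + 0.760000)/2 = 0.250000
  f(c_1) = f(0.250000) = -0.734375
  f(a) × f(c) ≥ 0, new interval: [0.250000, 0.760000]
Iteration 2:
  c_2 = (0.250000 + 0.760000)/2 = 0.505000
  f(c_2) = f(0.505000) = -0.366212
  f(a) × f(c) ≥ 0, new interval: [0.505000, 0.760000]

After 2 iteration(s), the approximation is c_2 = 0.505000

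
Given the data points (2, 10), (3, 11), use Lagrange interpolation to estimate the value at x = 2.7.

Lagrange interpolation formula:
P(x) = Σ yᵢ × Lᵢ(x)
where Lᵢ(x) = Π_{j≠i} (x - xⱼ)/(xᵢ - xⱼ)

L_0(2.7) = (2.7 - 3)/(2 - 3) = 0.300000
L_1(2.7) = (2.7 - 2)/(3 - 2) = 0.700000

P(2.7) = 10×L_0(2.7) + 11×L_1(2.7)
P(2.7) = 10.700000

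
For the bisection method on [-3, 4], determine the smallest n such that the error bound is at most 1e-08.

We need (b-a)/2^n ≤ 1e-08
(4 - (-3))/2^n ≤ 1e-08
7/2^n ≤ 1e-08
2^n ≥ 700000000
n ≥ log₂(700000000) = 29.38
n ≥ 30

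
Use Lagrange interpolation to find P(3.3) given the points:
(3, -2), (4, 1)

Lagrange interpolation formula:
P(x) = Σ yᵢ × Lᵢ(x)
where Lᵢ(x) = Π_{j≠i} (x - xⱼ)/(xᵢ - xⱼ)

L_0(3.3) = (3.3 - 4)/(3 - 4) = 0.700000
L_1(3.3) = (3.3 - 3)/(4 - 3) = 0.300000

P(3.3) = (-2)×L_0(3.3) + 1×L_1(3.3)
P(3.3) = -1.100000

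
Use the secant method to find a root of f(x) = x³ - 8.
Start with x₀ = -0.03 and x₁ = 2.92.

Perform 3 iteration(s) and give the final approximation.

f(x) = x³ - 8
x₀ = -0.03, x₁ = 2.92

Secant formula: x_{n+1} = x_n - f(x_n)(x_n - x_{n-1})/(f(x_n) - f(x_{n-1}))

Iteration 1:
  f(-0.030000) = -8.000027
  f(2.920000) = 16.897088
  x_2 = 2.920000 - 16.897088×(2.920000 - (-0.030000))/(16.897088 - (-8.000027))
       = 0.917904
Iteration 2:
  f(2.920000) = 16.897088
  f(0.917904) = -7.226622
  x_3 = 0.917904 - (-7.226622)×(0.917904 - 2.920000)/(-7.226622 - 16.897088)
       = 1.517662
Iteration 3:
  f(0.917904) = -7.226622
  f(1.517662) = -4.504371
  x_4 = 1.517662 - (-4.504371)×(1.517662 - 0.917904)/(-4.504371 - (-7.226622))
       = 2.510051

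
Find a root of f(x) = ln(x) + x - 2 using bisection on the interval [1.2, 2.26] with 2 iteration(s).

f(x) = ln(x) + x - 2
Initial interval: [1.2, 2.26]

Iteration 1:
  c_1 = (1.200000 + 2.260000)/2 = 1.730000
  f(c_1) = f(1.730000) = 0.278121
  f(a) × f(c) < 0, new interval: [1.200000, 1.730000]
Iteration 2:
  c_2 = (1.200000 + 1.730000)/2 = 1.465000
  f(c_2) = f(1.465000) = -0.153145
  f(a) × f(c) ≥ 0, new interval: [1.465000, 1.730000]

After 2 iteration(s), the approximation is c_2 = 1.465000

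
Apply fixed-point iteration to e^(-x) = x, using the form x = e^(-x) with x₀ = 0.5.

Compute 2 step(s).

Equation: e^(-x) = x
Fixed-point form: x = e^(-x)
x₀ = 0.5

x_1 = g(0.500000) = 0.606531
x_2 = g(0.606531) = 0.545239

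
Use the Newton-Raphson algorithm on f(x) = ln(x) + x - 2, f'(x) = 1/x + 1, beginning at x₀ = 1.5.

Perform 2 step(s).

f(x) = ln(x) + x - 2
f'(x) = 1/x + 1
x₀ = 1.5

Newton-Raphson formula: x_{n+1} = x_n - f(x_n)/f'(x_n)

Iteration 1:
  f(1.500000) = -0.094535
  f'(1.500000) = 1.666667
  x_1 = 1.500000 - (-0.094535)/1.666667 = 1.556721
Iteration 2:
  f(1.556721) = -0.000697
  f'(1.556721) = 1.642376
  x_2 = 1.556721 - (-0.000697)/1.642376 = 1.557146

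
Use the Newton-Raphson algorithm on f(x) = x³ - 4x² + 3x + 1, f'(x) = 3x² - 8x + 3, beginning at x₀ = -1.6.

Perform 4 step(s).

f(x) = x³ - 4x² + 3x + 1
f'(x) = 3x² - 8x + 3
x₀ = -1.6

Newton-Raphson formula: x_{n+1} = x_n - f(x_n)/f'(x_n)

Iteration 1:
  f(-1.600000) = -18.136000
  f'(-1.600000) = 23.480000
  x_1 = -1.600000 - (-18.136000)/23.480000 = -0.827598
Iteration 2:
  f(-0.827598) = -4.789304
  f'(-0.827598) = 11.675539
  x_2 = -0.827598 - (-4.789304)/11.675539 = -0.417398
Iteration 3:
  f(-0.417398) = -1.021799
  f'(-0.417398) = 6.861848
  x_3 = -0.417398 - (-1.021799)/6.861848 = -0.268488
Iteration 4:
  f(-0.268488) = -0.113161
  f'(-0.268488) = 5.364161
  x_4 = -0.268488 - (-0.113161)/5.364161 = -0.247392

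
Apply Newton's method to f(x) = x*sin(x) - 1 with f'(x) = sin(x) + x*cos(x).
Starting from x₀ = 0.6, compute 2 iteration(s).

f(x) = x*sin(x) - 1
f'(x) = sin(x) + x*cos(x)
x₀ = 0.6

Newton-Raphson formula: x_{n+1} = x_n - f(x_n)/f'(x_n)

Iteration 1:
  f(0.600000) = -0.661215
  f'(0.600000) = 1.059844
  x_1 = 0.600000 - (-0.661215)/1.059844 = 1.223879
Iteration 2:
  f(1.223879) = 0.150967
  f'(1.223879) = 1.356545
  x_2 = 1.223879 - 0.150967/1.356545 = 1.112591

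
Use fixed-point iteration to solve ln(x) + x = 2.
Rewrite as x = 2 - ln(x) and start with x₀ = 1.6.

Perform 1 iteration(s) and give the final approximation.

Equation: ln(x) + x = 2
Fixed-point form: x = 2 - ln(x)
x₀ = 1.6

x_1 = g(1.600000) = 1.529996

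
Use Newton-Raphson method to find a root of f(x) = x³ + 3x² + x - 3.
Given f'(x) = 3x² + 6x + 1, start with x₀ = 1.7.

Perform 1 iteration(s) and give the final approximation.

f(x) = x³ + 3x² + x - 3
f'(x) = 3x² + 6x + 1
x₀ = 1.7

Newton-Raphson formula: x_{n+1} = x_n - f(x_n)/f'(x_n)

Iteration 1:
  f(1.700000) = 12.283000
  f'(1.700000) = 19.870000
  x_1 = 1.700000 - 12.283000/19.870000 = 1.081832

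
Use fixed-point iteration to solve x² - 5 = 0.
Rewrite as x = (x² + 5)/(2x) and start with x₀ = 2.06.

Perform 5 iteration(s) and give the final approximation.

Equation: x² - 5 = 0
Fixed-point form: x = (x² + 5)/(2x)
x₀ = 2.06

x_1 = g(2.060000) = 2.243592
x_2 = g(2.243592) = 2.236081
x_3 = g(2.236081) = 2.236068
x_4 = g(2.236068) = 2.236068
x_5 = g(2.236068) = 2.236068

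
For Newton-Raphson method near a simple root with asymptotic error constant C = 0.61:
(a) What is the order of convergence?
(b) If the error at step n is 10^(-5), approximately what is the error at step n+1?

(a) Newton-Raphson has quadratic (order 2) convergence near simple roots.
    This means |e_{n+1}| ≈ C|e_n|².

(b) With |e_n| = 10^(-5) and C = 0.61:
    |e_{n+1}| ≈ 0.61 × (10^(-5))² = 0.61 × 10^(-10)

(a) 2 (quadratic); (b) |e_{n+1}| ≈ 6.100e-11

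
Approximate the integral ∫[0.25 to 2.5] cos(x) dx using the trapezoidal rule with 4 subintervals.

f(x) = cos(x)
a = 0.25, b = 2.5, n = 4
h = (b - a)/n = 0.562500

Trapezoidal rule: (h/2)[f(x₀) + 2f(x₁) + 2f(x₂) + ... + f(xₙ)]

x_0 = 0.2500, f(x_0) = 0.968912, coefficient = 1
x_1 = 0.8125, f(x_1) = 0.687686, coefficient = 2
x_2 = 1.3750, f(x_2) = 0.194548, coefficient = 2
x_3 = 1.9375, f(x_3) = -0.358540, coefficient = 2
x_4 = 2.5000, f(x_4) = -0.801144, coefficient = 1

I ≈ (0.562500/2) × 1.215155 = 0.341762
Exact value: 0.351068
Error: 0.009306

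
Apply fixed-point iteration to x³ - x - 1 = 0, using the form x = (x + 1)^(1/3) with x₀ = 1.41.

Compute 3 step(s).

Equation: x³ - x - 1 = 0
Fixed-point form: x = (x + 1)^(1/3)
x₀ = 1.41

x_1 = g(1.410000) = 1.340723
x_2 = g(1.340723) = 1.327751
x_3 = g(1.327751) = 1.325294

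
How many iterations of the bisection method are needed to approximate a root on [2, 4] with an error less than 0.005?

We need (b-a)/2^n ≤ 0.005
(4 - 2)/2^n ≤ 0.005
2/2^n ≤ 0.005
2^n ≥ 400
n ≥ log₂(400) = 8.64
n ≥ 9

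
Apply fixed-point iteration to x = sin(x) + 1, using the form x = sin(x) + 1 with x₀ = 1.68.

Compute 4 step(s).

Equation: x = sin(x) + 1
Fixed-point form: x = sin(x) + 1
x₀ = 1.68

x_1 = g(1.680000) = 1.994043
x_2 = g(1.994043) = 1.911760
x_3 = g(1.911760) = 1.942433
x_4 = g(1.942433) = 1.931734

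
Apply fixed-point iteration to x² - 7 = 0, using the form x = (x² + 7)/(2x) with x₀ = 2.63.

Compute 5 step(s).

Equation: x² - 7 = 0
Fixed-point form: x = (x² + 7)/(2x)
x₀ = 2.63

x_1 = g(2.630000) = 2.645798
x_2 = g(2.645798) = 2.645751
x_3 = g(2.645751) = 2.645751
x_4 = g(2.645751) = 2.645751
x_5 = g(2.645751) = 2.645751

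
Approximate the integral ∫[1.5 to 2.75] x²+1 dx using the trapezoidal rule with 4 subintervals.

f(x) = x²+1
a = 1.5, b = 2.75, n = 4
h = (b - a)/n = 0.312500

Trapezoidal rule: (h/2)[f(x₀) + 2f(x₁) + 2f(x₂) + ... + f(xₙ)]

x_0 = 1.5000, f(x_0) = 3.250000, coefficient = 1
x_1 = 1.8125, f(x_1) = 4.285156, coefficient = 2
x_2 = 2.1250, f(x_2) = 5.515625, coefficient = 2
x_3 = 2.4375, f(x_3) = 6.941406, coefficient = 2
x_4 = 2.7500, f(x_4) = 8.562500, coefficient = 1

I ≈ (0.312500/2) × 45.296875 = 7.077637
Exact value: 7.057292
Error: 0.020345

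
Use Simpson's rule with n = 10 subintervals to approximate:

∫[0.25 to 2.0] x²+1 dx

f(x) = x²+1
a = 0.25, b = 2.0, n = 10
h = (b - a)/n = 0.175000

Simpson's rule: (h/3)[f(x₀) + 4f(x₁) + 2f(x₂) + ... + f(xₙ)]

x_0 = 0.2500, f(x_0) = 1.062500, coefficient = 1
x_1 = 0.4250, f(x_1) = 1.180625, coefficient = 4
x_2 = 0.6000, f(x_2) = 1.360000, coefficient = 2
x_3 = 0.7750, f(x_3) = 1.600625, coefficient = 4
x_4 = 0.9500, f(x_4) = 1.902500, coefficient = 2
x_5 = 1.1250, f(x_5) = 2.265625, coefficient = 4
x_6 = 1.3000, f(x_6) = 2.690000, coefficient = 2
x_7 = 1.4750, f(x_7) = 3.175625, coefficient = 4
x_8 = 1.6500, f(x_8) = 3.722500, coefficient = 2
x_9 = 1.8250, f(x_9) = 4.330625, coefficient = 4
x_10 = 2.0000, f(x_10) = 5.000000, coefficient = 1

I ≈ (0.175000/3) × 75.625000 = 4.411458
Exact value: 4.411458
Error: 0.000000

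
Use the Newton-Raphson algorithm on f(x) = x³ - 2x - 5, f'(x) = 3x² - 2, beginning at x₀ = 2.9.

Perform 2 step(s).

f(x) = x³ - 2x - 5
f'(x) = 3x² - 2
x₀ = 2.9

Newton-Raphson formula: x_{n+1} = x_n - f(x_n)/f'(x_n)

Iteration 1:
  f(2.900000) = 13.589000
  f'(2.900000) = 23.230000
  x_1 = 2.900000 - 13.589000/23.230000 = 2.315024
Iteration 2:
  f(2.315024) = 2.776939
  f'(2.315024) = 14.078004
  x_2 = 2.315024 - 2.776939/14.078004 = 2.117770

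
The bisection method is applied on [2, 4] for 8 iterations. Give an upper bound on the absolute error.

Bisection error bound: |error| ≤ (b-a)/2^n
|error| ≤ (4 - 2)/2^8 = 2/2^8
|error| ≤ 0.0078125000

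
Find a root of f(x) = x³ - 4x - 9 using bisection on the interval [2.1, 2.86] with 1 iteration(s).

f(x) = x³ - 4x - 9
Initial interval: [2.1, 2.86]

Iteration 1:
  c_1 = (2.100000 + 2.860000)/2 = 2.480000
  f(c_1) = f(2.480000) = -3.667008
  f(a) × f(c) ≥ 0, new interval: [2.480000, 2.860000]

After 1 iteration(s), the approximation is c_1 = 2.480000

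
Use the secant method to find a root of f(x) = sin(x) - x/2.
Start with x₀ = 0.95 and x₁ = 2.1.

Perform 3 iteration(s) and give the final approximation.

f(x) = sin(x) - x/2
x₀ = 0.95, x₁ = 2.1

Secant formula: x_{n+1} = x_n - f(x_n)(x_n - x_{n-1})/(f(x_n) - f(x_{n-1}))

Iteration 1:
  f(0.950000) = 0.338416
  f(2.100000) = -0.186791
  x_2 = 2.100000 - (-0.186791)×(2.100000 - 0.950000)/(-0.186791 - 0.338416)
       = 1.691000
Iteration 2:
  f(2.100000) = -0.186791
  f(1.691000) = 0.147284
  x_3 = 1.691000 - 0.147284×(1.691000 - 2.100000)/(0.147284 - (-0.186791))
       = 1.871317
Iteration 3:
  f(1.691000) = 0.147284
  f(1.871317) = 0.019524
  x_4 = 1.871317 - 0.019524×(1.871317 - 1.691000)/(0.019524 - 0.147284)
       = 1.898873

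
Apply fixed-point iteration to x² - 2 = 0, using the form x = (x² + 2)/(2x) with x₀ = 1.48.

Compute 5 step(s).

Equation: x² - 2 = 0
Fixed-point form: x = (x² + 2)/(2x)
x₀ = 1.48

x_1 = g(1.480000) = 1.415676
x_2 = g(1.415676) = 1.414214
x_3 = g(1.414214) = 1.414214
x_4 = g(1.414214) = 1.414214
x_5 = g(1.414214) = 1.414214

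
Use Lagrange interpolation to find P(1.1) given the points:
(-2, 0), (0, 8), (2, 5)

Lagrange interpolation formula:
P(x) = Σ yᵢ × Lᵢ(x)
where Lᵢ(x) = Π_{j≠i} (x - xⱼ)/(xᵢ - xⱼ)

L_0(1.1) = (1.1 - 0)/(-2 - 0) × (1.1 - 2)/(-2 - 2) = -0.123750
L_1(1.1) = (1.1 - (-2))/(0 - (-2)) × (1.1 - 2)/(0 - 2) = 0.697500
L_2(1.1) = (1.1 - (-2))/(2 - (-2)) × (1.1 - 0)/(2 - 0) = 0.426250

P(1.1) = 0×L_0(1.1) + 8×L_1(1.1) + 5×L_2(1.1)
P(1.1) = 7.711250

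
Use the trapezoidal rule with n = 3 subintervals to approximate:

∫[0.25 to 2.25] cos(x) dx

f(x) = cos(x)
a = 0.25, b = 2.25, n = 3
h = (b - a)/n = 0.666667

Trapezoidal rule: (h/2)[f(x₀) + 2f(x₁) + 2f(x₂) + ... + f(xₙ)]

x_0 = 0.2500, f(x_0) = 0.968912, coefficient = 1
x_1 = 0.9167, f(x_1) = 0.608469, coefficient = 2
x_2 = 1.5833, f(x_2) = -0.012537, coefficient = 2
x_3 = 2.2500, f(x_3) = -0.628174, coefficient = 1

I ≈ (0.666667/2) × 1.532603 = 0.510868
Exact value: 0.530669
Error: 0.019802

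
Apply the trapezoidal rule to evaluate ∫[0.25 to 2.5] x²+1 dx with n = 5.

f(x) = x²+1
a = 0.25, b = 2.5, n = 5
h = (b - a)/n = 0.450000

Trapezoidal rule: (h/2)[f(x₀) + 2f(x₁) + 2f(x₂) + ... + f(xₙ)]

x_0 = 0.2500, f(x_0) = 1.062500, coefficient = 1
x_1 = 0.7000, f(x_1) = 1.490000, coefficient = 2
x_2 = 1.1500, f(x_2) = 2.322500, coefficient = 2
x_3 = 1.6000, f(x_3) = 3.560000, coefficient = 2
x_4 = 2.0500, f(x_4) = 5.202500, coefficient = 2
x_5 = 2.5000, f(x_5) = 7.250000, coefficient = 1

I ≈ (0.450000/2) × 33.462500 = 7.529063
Exact value: 7.453125
Error: 0.075938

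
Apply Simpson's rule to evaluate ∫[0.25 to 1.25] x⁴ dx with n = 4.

f(x) = x⁴
a = 0.25, b = 1.25, n = 4
h = (b - a)/n = 0.250000

Simpson's rule: (h/3)[f(x₀) + 4f(x₁) + 2f(x₂) + ... + f(xₙ)]

x_0 = 0.2500, f(x_0) = 0.003906, coefficient = 1
x_1 = 0.5000, f(x_1) = 0.062500, coefficient = 4
x_2 = 0.7500, f(x_2) = 0.316406, coefficient = 2
x_3 = 1.0000, f(x_3) = 1.000000, coefficient = 4
x_4 = 1.2500, f(x_4) = 2.441406, coefficient = 1

I ≈ (0.250000/3) × 7.328125 = 0.610677
Exact value: 0.610156
Error: 0.000521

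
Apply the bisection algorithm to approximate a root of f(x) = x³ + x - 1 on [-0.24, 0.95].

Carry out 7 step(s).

f(x) = x³ + x - 1
Initial interval: [-0.24, 0.95]

Iteration 1:
  c_1 = (-0.240000 + 0.950000)/2 = 0.355000
  f(c_1) = f(0.355000) = -0.600261
  f(a) × f(c) ≥ 0, new interval: [0.355000, 0.950000]
Iteration 2:
  c_2 = (0.355000 + 0.950000)/2 = 0.652500
  f(c_2) = f(0.652500) = -0.069694
  f(a) × f(c) ≥ 0, new interval: [0.652500, 0.950000]
Iteration 3:
  c_3 = (0.652500 + 0.950000)/2 = 0.801250
  f(c_3) = f(0.801250) = 0.315654
  f(a) × f(c) < 0, new interval: [0.652500, 0.801250]
Iteration 4:
  c_4 = (0.652500 + 0.801250)/2 = 0.726875
  f(c_4) = f(0.726875) = 0.110917
  f(a) × f(c) < 0, new interval: [0.652500, 0.726875]
Iteration 5:
  c_5 = (0.652500 + 0.726875)/2 = 0.689688
  f(c_5) = f(0.689688) = 0.017750
  f(a) × f(c) < 0, new interval: [0.652500, 0.689688]
Iteration 6:
  c_6 = (0.652500 + 0.689688)/2 = 0.671094
  f(c_6) = f(0.671094) = -0.026668
  f(a) × f(c) ≥ 0, new interval: [0.671094, 0.689688]
Iteration 7:
  c_7 = (0.671094 + 0.689688)/2 = 0.680391
  f(c_7) = f(0.680391) = -0.004635
  f(a) × f(c) ≥ 0, new interval: [0.680391, 0.689688]

After 7 iteration(s), the approximation is c_7 = 0.680391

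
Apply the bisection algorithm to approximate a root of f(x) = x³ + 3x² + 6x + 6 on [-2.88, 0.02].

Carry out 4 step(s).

f(x) = x³ + 3x² + 6x + 6
Initial interval: [-2.88, 0.02]

Iteration 1:
  c_1 = (-2.880000 + 0.020000)/2 = -1.430000
  f(c_1) = f(-1.430000) = 0.630493
  f(a) × f(c) < 0, new interval: [-2.880000, -1.430000]
Iteration 2:
  c_2 = (-2.880000 + (-1.430000))/2 = -2.155000
  f(c_2) = f(-2.155000) = -3.005799
  f(a) × f(c) ≥ 0, new interval: [-2.155000, -1.430000]
Iteration 3:
  c_3 = (-2.155000 + (-1.430000))/2 = -1.792500
  f(c_3) = f(-1.792500) = -0.875235
  f(a) × f(c) ≥ 0, new interval: [-1.792500, -1.430000]
Iteration 4:
  c_4 = (-1.792500 + (-1.430000))/2 = -1.611250
  f(c_4) = f(-1.611250) = -0.062129
  f(a) × f(c) ≥ 0, new interval: [-1.611250, -1.430000]

After 4 iteration(s), the approximation is c_4 = -1.611250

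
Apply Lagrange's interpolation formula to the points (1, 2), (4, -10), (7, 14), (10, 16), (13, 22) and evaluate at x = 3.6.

Lagrange interpolation formula:
P(x) = Σ yᵢ × Lᵢ(x)
where Lᵢ(x) = Π_{j≠i} (x - xⱼ)/(xᵢ - xⱼ)

L_0(3.6) = (3.6 - 4)/(1 - 4) × (3.6 - 7)/(1 - 7) × (3.6 - 10)/(1 - 10) × (3.6 - 13)/(1 - 13) = 0.042087
L_1(3.6) = (3.6 - 1)/(4 - 1) × (3.6 - 7)/(4 - 7) × (3.6 - 10)/(4 - 10) × (3.6 - 13)/(4 - 13) = 1.094268
L_2(3.6) = (3.6 - 1)/(7 - 1) × (3.6 - 4)/(7 - 4) × (3.6 - 10)/(7 - 10) × (3.6 - 13)/(7 - 13) = -0.193106
L_3(3.6) = (3.6 - 1)/(10 - 1) × (3.6 - 4)/(10 - 4) × (3.6 - 7)/(10 - 7) × (3.6 - 13)/(10 - 13) = 0.068392
L_4(3.6) = (3.6 - 1)/(13 - 1) × (3.6 - 4)/(13 - 4) × (3.6 - 7)/(13 - 7) × (3.6 - 10)/(13 - 10) = -0.011641

P(3.6) = 2×L_0(3.6) + (-10)×L_1(3.6) + 14×L_2(3.6) + 16×L_3(3.6) + 22×L_4(3.6)
P(3.6) = -12.723832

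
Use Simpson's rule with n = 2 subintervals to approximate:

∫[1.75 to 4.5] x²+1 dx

f(x) = x²+1
a = 1.75, b = 4.5, n = 2
h = (b - a)/n = 1.375000

Simpson's rule: (h/3)[f(x₀) + 4f(x₁) + 2f(x₂) + ... + f(xₙ)]

x_0 = 1.7500, f(x_0) = 4.062500, coefficient = 1
x_1 = 3.1250, f(x_1) = 10.765625, coefficient = 4
x_2 = 4.5000, f(x_2) = 21.250000, coefficient = 1

I ≈ (1.375000/3) × 68.375000 = 31.338542
Exact value: 31.338542
Error: 0.000000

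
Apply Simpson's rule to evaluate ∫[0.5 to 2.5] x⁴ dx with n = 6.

f(x) = x⁴
a = 0.5, b = 2.5, n = 6
h = (b - a)/n = 0.333333

Simpson's rule: (h/3)[f(x₀) + 4f(x₁) + 2f(x₂) + ... + f(xₙ)]

x_0 = 0.5000, f(x_0) = 0.062500, coefficient = 1
x_1 = 0.8333, f(x_1) = 0.482253, coefficient = 4
x_2 = 1.1667, f(x_2) = 1.852623, coefficient = 2
x_3 = 1.5000, f(x_3) = 5.062500, coefficient = 4
x_4 = 1.8333, f(x_4) = 11.297068, coefficient = 2
x_5 = 2.1667, f(x_5) = 22.037809, coefficient = 4
x_6 = 2.5000, f(x_6) = 39.062500, coefficient = 1

I ≈ (0.333333/3) × 175.754630 = 19.528292
Exact value: 19.525000
Error: 0.003292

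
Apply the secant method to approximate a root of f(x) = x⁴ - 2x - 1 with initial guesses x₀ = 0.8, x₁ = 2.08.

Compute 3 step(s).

f(x) = x⁴ - 2x - 1
x₀ = 0.8, x₁ = 2.08

Secant formula: x_{n+1} = x_n - f(x_n)(x_n - x_{n-1})/(f(x_n) - f(x_{n-1}))

Iteration 1:
  f(0.800000) = -2.190400
  f(2.080000) = 13.557737
  x_2 = 2.080000 - 13.557737×(2.080000 - 0.800000)/(13.557737 - (-2.190400))
       = 0.978035
Iteration 2:
  f(2.080000) = 13.557737
  f(0.978035) = -2.041078
  x_3 = 0.978035 - (-2.041078)×(0.978035 - 2.080000)/(-2.041078 - 13.557737)
       = 1.122225
Iteration 3:
  f(0.978035) = -2.041078
  f(1.122225) = -1.658390
  x_4 = 1.122225 - (-1.658390)×(1.122225 - 0.978035)/(-1.658390 - (-2.041078))
       = 1.747078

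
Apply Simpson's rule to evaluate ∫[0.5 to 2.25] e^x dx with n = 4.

f(x) = e^x
a = 0.5, b = 2.25, n = 4
h = (b - a)/n = 0.437500

Simpson's rule: (h/3)[f(x₀) + 4f(x₁) + 2f(x₂) + ... + f(xₙ)]

x_0 = 0.5000, f(x_0) = 1.648721, coefficient = 1
x_1 = 0.9375, f(x_1) = 2.553589, coefficient = 4
x_2 = 1.3750, f(x_2) = 3.955077, coefficient = 2
x_3 = 1.8125, f(x_3) = 6.125743, coefficient = 4
x_4 = 2.2500, f(x_4) = 9.487736, coefficient = 1

I ≈ (0.437500/3) × 53.763939 = 7.840574
Exact value: 7.839015
Error: 0.001560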